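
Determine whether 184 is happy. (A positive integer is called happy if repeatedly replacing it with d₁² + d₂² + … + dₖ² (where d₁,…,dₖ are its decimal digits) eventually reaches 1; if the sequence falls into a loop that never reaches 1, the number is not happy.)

184 → 1² + 8² + 4² = 81
81 → 8² + 1² = 65
65 → 6² + 5² = 61
61 → 6² + 1² = 37
37 → 3² + 7² = 58
58 → 5² + 8² = 89
89 → 8² + 9² = 145
145 → 1² + 4² + 5² = 42
42 → 4² + 2² = 20
20 → 2² + 0² = 4
4 → 4² = 16
16 → 1² + 6² = 37  — 37 already seen; the sequence cycles without reaching 1.

not happy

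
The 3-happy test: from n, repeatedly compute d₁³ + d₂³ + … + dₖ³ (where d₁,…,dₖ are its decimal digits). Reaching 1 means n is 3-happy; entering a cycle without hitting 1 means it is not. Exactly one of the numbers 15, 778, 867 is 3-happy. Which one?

778

15: 15 → 126 → 225 → 141 → 66 → 432 → 99 → 1458 → 702 → 351 → 153 → 153  — repeats 153 (not 3-happy)
778: 778 → 1198 → 1243 → 100 → 1  — reaches 1 (3-happy)
867: 867 → 1071 → 345 → 216 → 225 → 141 → 66 → 432 → 99 → 1458 → 702 → 351 → 153 → 153  — repeats 153 (not 3-happy)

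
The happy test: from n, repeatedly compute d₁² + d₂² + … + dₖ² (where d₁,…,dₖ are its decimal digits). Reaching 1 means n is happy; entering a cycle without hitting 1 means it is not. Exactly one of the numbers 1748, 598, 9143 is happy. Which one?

1748: 1748 → 130 → 10 → 1  — reaches 1 (happy)
598: 598 → 170 → 50 → 25 → 29 → 85 → 89 → 145 → 42 → 20 → 4 → 16 → 37 → 58 → 89  — repeats 89 (not happy)
9143: 9143 → 107 → 50 → 25 → 29 → 85 → 89 → 145 → 42 → 20 → 4 → 16 → 37 → 58 → 89  — repeats 89 (not happy)

1748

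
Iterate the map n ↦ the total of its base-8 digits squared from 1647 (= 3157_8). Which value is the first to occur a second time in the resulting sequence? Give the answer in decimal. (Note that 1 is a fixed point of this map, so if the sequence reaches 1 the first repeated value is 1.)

1647 = (3,1,5,7)_8 → 84
84 = (1,2,4)_8 → 21
21 = (2,5)_8 → 29
29 = (3,5)_8 → 34
34 = (4,2)_8 → 20
20 = (2,4)_8 → 20  — 20 already appeared earlier.

20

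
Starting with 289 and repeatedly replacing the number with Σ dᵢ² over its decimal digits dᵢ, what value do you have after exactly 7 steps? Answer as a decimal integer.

16

289 → 2² + 8² + 9² = 4 + 64 + 81 = 149
149 → 1² + 4² + 9² = 1 + 16 + 81 = 98
98 → 9² + 8² = 81 + 64 = 145
145 → 1² + 4² + 5² = 1 + 16 + 25 = 42
42 → 4² + 2² = 16 + 4 = 20
20 → 2² + 0² = 4 + 0 = 4
4 → 4² = 16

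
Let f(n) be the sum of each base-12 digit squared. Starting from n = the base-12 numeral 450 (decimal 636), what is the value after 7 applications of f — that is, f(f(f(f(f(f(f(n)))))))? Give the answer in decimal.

636 = (4,5,0)_12 → 4² + 5² + 0² = 41
41 = (3,5)_12 → 3² + 5² = 34
34 = (2,10)_12 → 2² + 10² = 104
104 = (8,8)_12 → 8² + 8² = 128
128 = (10,8)_12 → 10² + 8² = 164
164 = (1,1,8)_12 → 1² + 1² + 8² = 66
66 = (5,6)_12 → 5² + 6² = 61

61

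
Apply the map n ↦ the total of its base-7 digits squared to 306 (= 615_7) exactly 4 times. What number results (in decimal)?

52

306 = (6,1,5)_7 → 6² + 1² + 5² = 36 + 1 + 25 = 62
62 = (1,1,6)_7 → 1² + 1² + 6² = 1 + 1 + 36 = 38
38 = (5,3)_7 → 5² + 3² = 25 + 9 = 34
34 = (4,6)_7 → 4² + 6² = 16 + 36 = 52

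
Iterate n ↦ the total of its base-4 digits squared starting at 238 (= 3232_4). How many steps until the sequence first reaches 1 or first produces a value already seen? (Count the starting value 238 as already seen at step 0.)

6

238 = (3,2,3,2)_4 → 26
26 = (1,2,2)_4 → 9
9 = (2,1)_4 → 5
5 = (1,1)_4 → 2
2 = (2)_4 → 4
4 = (1,0)_4 → 1  — reached 1.
That took 6 steps.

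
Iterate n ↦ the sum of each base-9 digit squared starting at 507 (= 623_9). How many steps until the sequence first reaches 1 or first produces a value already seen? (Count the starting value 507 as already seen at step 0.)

3

507 = (6,2,3)_9 → 6² + 2² + 3² = 36 + 4 + 9 = 49
49 = (5,4)_9 → 5² + 4² = 25 + 16 = 41
41 = (4,5)_9 → 4² + 5² = 16 + 25 = 41  — 41 repeats.
That took 3 steps.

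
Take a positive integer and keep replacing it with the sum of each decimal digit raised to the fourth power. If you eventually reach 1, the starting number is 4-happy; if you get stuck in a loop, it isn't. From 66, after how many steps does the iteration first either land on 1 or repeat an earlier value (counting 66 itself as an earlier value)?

66 → 6⁴ + 6⁴ = 2592
2592 → 2⁴ + 5⁴ + 9⁴ + 2⁴ = 7218
7218 → 7⁴ + 2⁴ + 1⁴ + 8⁴ = 6514
6514 → 6⁴ + 5⁴ + 1⁴ + 4⁴ = 2178
2178 → 2⁴ + 1⁴ + 7⁴ + 8⁴ = 6514  — 6514 repeats.
That took 5 steps.

5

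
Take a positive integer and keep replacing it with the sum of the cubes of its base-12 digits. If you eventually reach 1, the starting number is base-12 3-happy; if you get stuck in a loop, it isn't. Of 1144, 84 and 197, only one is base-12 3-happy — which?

1144: 1144 → 1738 → 1001 → 1672 → 1738  — repeats 1738 (not base-12 3-happy)
84: 84 → 343 → 415 → 1351 → 1136 → 1855 → 1344 → 793 → 342 → 288 → 8 → 512 → 755 → 1464 → 1008 → 343  — repeats 343 (not base-12 3-happy)
197: 197 → 190 → 1028 → 856 → 1520 → 1728 → 1  — reaches 1 (base-12 3-happy)

197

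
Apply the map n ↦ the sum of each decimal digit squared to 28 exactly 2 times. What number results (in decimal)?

28 → 2² + 8² = 68
68 → 6² + 8² = 100

100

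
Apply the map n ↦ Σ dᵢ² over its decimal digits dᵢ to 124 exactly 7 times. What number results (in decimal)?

145

124 → 1² + 2² + 4² = 21
21 → 2² + 1² = 5
5 → 5² = 25
25 → 2² + 5² = 29
29 → 2² + 9² = 85
85 → 8² + 5² = 89
89 → 8² + 9² = 145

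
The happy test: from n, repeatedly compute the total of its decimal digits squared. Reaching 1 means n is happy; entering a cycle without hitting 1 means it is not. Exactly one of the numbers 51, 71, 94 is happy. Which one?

94

51: 51 → 26 → 40 → 16 → 37 → 58 → 89 → 145 → 42 → 20 → 4 → 16  — repeats 16 (not happy)
71: 71 → 50 → 25 → 29 → 85 → 89 → 145 → 42 → 20 → 4 → 16 → 37 → 58 → 89  — repeats 89 (not happy)
94: 94 → 97 → 130 → 10 → 1  — reaches 1 (happy)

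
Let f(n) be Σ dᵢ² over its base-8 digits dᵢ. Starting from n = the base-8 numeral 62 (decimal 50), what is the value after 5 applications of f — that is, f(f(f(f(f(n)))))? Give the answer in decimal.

25

50 = (6,2)_8 → 6² + 2² = 40
40 = (5,0)_8 → 5² + 0² = 25
25 = (3,1)_8 → 3² + 1² = 10
10 = (1,2)_8 → 1² + 2² = 5
5 = (5)_8 → 5² = 25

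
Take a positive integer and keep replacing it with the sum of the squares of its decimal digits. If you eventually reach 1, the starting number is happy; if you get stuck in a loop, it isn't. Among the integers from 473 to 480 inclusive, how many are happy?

1

473: 473 → 74 → 65 → 61 → 37 → 58 → 89 → 145 → 42 → 20 → 4 → 16 → 37  (repeats 37)
474: 474 → 81 → 65 → 61 → 37 → 58 → 89 → 145 → 42 → 20 → 4 → 16 → 37  (repeats 37)
475: 475 → 90 → 81 → 65 → 61 → 37 → 58 → 89 → 145 → 42 → 20 → 4 → 16 → 37  (repeats 37)
476: 476 → 101 → 2 → 4 → 16 → 37 → 58 → 89 → 145 → 42 → 20 → 4  (repeats 4)
477: 477 → 114 → 18 → 65 → 61 → 37 → 58 → 89 → 145 → 42 → 20 → 4 → 16 → 37  (repeats 37)
478: 478 → 129 → 86 → 100 → 1  (reaches 1)
479: 479 → 146 → 53 → 34 → 25 → 29 → 85 → 89 → 145 → 42 → 20 → 4 → 16 → 37 → 58 → 89  (repeats 89)
480: 480 → 80 → 64 → 52 → 29 → 85 → 89 → 145 → 42 → 20 → 4 → 16 → 37 → 58 → 89  (repeats 89)
happy: 478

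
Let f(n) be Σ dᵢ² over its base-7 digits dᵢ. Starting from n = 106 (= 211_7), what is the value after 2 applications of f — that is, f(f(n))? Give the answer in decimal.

106 = (2,1,1)_7 → 2² + 1² + 1² = 6
6 = (6)_7 → 6² = 36

36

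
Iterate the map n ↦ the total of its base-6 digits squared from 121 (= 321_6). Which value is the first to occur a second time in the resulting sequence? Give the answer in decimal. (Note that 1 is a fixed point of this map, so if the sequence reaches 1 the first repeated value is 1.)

121 = (3,2,1)_6 → 3² + 2² + 1² = 9 + 4 + 1 = 14
14 = (2,2)_6 → 2² + 2² = 4 + 4 = 8
8 = (1,2)_6 → 1² + 2² = 1 + 4 = 5
5 = (5)_6 → 5² = 25
25 = (4,1)_6 → 4² + 1² = 16 + 1 = 17
17 = (2,5)_6 → 2² + 5² = 4 + 25 = 29
29 = (4,5)_6 → 4² + 5² = 16 + 25 = 41
41 = (1,0,5)_6 → 1² + 0² + 5² = 1 + 0 + 25 = 26
26 = (4,2)_6 → 4² + 2² = 16 + 4 = 20
20 = (3,2)_6 → 3² + 2² = 9 + 4 = 13
13 = (2,1)_6 → 2² + 1² = 4 + 1 = 5  — 5 already appeared earlier.

5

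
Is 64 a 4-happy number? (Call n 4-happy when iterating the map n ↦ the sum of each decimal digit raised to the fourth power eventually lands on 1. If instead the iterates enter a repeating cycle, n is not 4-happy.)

64 → 6⁴ + 4⁴ = 1552
1552 → 1⁴ + 5⁴ + 5⁴ + 2⁴ = 1267
1267 → 1⁴ + 2⁴ + 6⁴ + 7⁴ = 3714
3714 → 3⁴ + 7⁴ + 1⁴ + 4⁴ = 2739
2739 → 2⁴ + 7⁴ + 3⁴ + 9⁴ = 9059
9059 → 9⁴ + 0⁴ + 5⁴ + 9⁴ = 13747
13747 → 1⁴ + 3⁴ + 7⁴ + 4⁴ + 7⁴ = 5140
5140 → 5⁴ + 1⁴ + 4⁴ + 0⁴ = 882
882 → 8⁴ + 8⁴ + 2⁴ = 8208
8208 → 8⁴ + 2⁴ + 0⁴ + 8⁴ = 8208  — 8208 already seen; the sequence cycles without reaching 1.

not 4-happy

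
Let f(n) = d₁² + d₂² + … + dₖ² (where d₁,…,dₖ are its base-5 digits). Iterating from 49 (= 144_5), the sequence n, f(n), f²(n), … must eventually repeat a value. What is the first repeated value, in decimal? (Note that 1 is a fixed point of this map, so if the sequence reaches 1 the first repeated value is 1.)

1

49 = (1,4,4)_5 → 1² + 4² + 4² = 33
33 = (1,1,3)_5 → 1² + 1² + 3² = 11
11 = (2,1)_5 → 2² + 1² = 5
5 = (1,0)_5 → 1² + 0² = 1  — reached the fixed point 1.
1 → 1, so 1 is the first repeated value.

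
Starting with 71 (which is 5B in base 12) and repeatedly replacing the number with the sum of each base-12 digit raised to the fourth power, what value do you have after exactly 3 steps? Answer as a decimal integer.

71 = (5,11)_12 → 5⁴ + 11⁴ = 15266
15266 = (8,10,0,2)_12 → 8⁴ + 10⁴ + 0⁴ + 2⁴ = 14112
14112 = (8,2,0,0)_12 → 8⁴ + 2⁴ + 0⁴ + 0⁴ = 4112

4112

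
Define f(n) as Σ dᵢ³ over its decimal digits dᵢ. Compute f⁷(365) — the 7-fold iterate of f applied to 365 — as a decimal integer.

365 → 3³ + 6³ + 5³ = 368
368 → 3³ + 6³ + 8³ = 755
755 → 7³ + 5³ + 5³ = 593
593 → 5³ + 9³ + 3³ = 881
881 → 8³ + 8³ + 1³ = 1025
1025 → 1³ + 0³ + 2³ + 5³ = 134
134 → 1³ + 3³ + 4³ = 92

92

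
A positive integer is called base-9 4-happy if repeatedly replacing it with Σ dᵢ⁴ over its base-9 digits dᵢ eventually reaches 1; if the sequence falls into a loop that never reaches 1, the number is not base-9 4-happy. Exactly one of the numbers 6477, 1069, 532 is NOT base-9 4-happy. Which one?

6477: 6477 → 11889 → 4819 → 2433 → 243 → 81 → 1  — reaches 1 (base-9 4-happy)
1069: 1069 → 2659 → 3363 → 2433 → 243 → 81 → 1  — reaches 1 (base-9 4-happy)
532: 532 → 1922 → 2562 → 2258 → 6578 → 4098 → 1956 → 1394 → 8194 → 290 → 722 → 8208 → 114 → 1378 → 4098  — repeats 4098 (not base-9 4-happy)

532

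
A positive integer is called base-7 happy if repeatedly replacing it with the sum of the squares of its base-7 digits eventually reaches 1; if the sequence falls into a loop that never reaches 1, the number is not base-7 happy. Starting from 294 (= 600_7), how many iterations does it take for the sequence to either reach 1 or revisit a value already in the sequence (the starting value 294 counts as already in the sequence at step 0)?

6

294 = (6,0,0)_7 → 6² + 0² + 0² = 36
36 = (5,1)_7 → 5² + 1² = 26
26 = (3,5)_7 → 3² + 5² = 34
34 = (4,6)_7 → 4² + 6² = 52
52 = (1,0,3)_7 → 1² + 0² + 3² = 10
10 = (1,3)_7 → 1² + 3² = 10  — 10 repeats.
That took 6 steps.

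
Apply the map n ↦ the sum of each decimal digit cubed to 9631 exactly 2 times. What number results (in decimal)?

1099

9631 → 9³ + 6³ + 3³ + 1³ = 729 + 216 + 27 + 1 = 973
973 → 9³ + 7³ + 3³ = 729 + 343 + 27 = 1099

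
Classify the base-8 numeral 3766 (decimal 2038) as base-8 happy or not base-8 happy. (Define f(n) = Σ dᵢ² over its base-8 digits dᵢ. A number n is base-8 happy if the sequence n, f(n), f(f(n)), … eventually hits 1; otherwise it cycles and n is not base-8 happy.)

base-8 happy

2038 = (3,7,6,6)_8 → 3² + 7² + 6² + 6² = 9 + 49 + 36 + 36 = 130
130 = (2,0,2)_8 → 2² + 0² + 2² = 4 + 0 + 4 = 8
8 = (1,0)_8 → 1² + 0² = 1 + 0 = 1  — reached 1.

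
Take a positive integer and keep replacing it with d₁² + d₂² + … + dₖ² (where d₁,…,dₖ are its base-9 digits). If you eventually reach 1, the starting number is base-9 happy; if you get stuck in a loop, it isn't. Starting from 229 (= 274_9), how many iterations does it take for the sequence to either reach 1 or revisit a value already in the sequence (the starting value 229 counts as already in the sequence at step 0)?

229 = (2,7,4)_9 → 69
69 = (7,6)_9 → 85
85 = (1,0,4)_9 → 17
17 = (1,8)_9 → 65
65 = (7,2)_9 → 53
53 = (5,8)_9 → 89
89 = (1,0,8)_9 → 65  — 65 repeats.
That took 7 steps.

7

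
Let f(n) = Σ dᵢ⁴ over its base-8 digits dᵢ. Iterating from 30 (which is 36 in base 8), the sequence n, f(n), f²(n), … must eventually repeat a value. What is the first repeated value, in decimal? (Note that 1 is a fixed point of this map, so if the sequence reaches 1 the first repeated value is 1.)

256

30 = (3,6)_8 → 3⁴ + 6⁴ = 1377
1377 = (2,5,4,1)_8 → 2⁴ + 5⁴ + 4⁴ + 1⁴ = 898
898 = (1,6,0,2)_8 → 1⁴ + 6⁴ + 0⁴ + 2⁴ = 1313
1313 = (2,4,4,1)_8 → 2⁴ + 4⁴ + 4⁴ + 1⁴ = 529
529 = (1,0,2,1)_8 → 1⁴ + 0⁴ + 2⁴ + 1⁴ = 18
18 = (2,2)_8 → 2⁴ + 2⁴ = 32
32 = (4,0)_8 → 4⁴ + 0⁴ = 256
256 = (4,0,0)_8 → 4⁴ + 0⁴ + 0⁴ = 256  — 256 already appeared earlier.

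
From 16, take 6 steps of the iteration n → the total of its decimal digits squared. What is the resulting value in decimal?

20

16 → 1² + 6² = 37
37 → 3² + 7² = 58
58 → 5² + 8² = 89
89 → 8² + 9² = 145
145 → 1² + 4² + 5² = 42
42 → 4² + 2² = 20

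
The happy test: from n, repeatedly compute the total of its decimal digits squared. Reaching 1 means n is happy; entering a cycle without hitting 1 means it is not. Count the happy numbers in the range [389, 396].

2

389: 389 → 154 → 42 → 20 → 4 → 16 → 37 → 58 → 89 → 145 → 42  (repeats 42)
390: 390 → 90 → 81 → 65 → 61 → 37 → 58 → 89 → 145 → 42 → 20 → 4 → 16 → 37  (repeats 37)
391: 391 → 91 → 82 → 68 → 100 → 1  (reaches 1)
392: 392 → 94 → 97 → 130 → 10 → 1  (reaches 1)
393: 393 → 99 → 162 → 41 → 17 → 50 → 25 → 29 → 85 → 89 → 145 → 42 → 20 → 4 → 16 → 37 → 58 → 89  (repeats 89)
394: 394 → 106 → 37 → 58 → 89 → 145 → 42 → 20 → 4 → 16 → 37  (repeats 37)
395: 395 → 115 → 27 → 53 → 34 → 25 → 29 → 85 → 89 → 145 → 42 → 20 → 4 → 16 → 37 → 58 → 89  (repeats 89)
396: 396 → 126 → 41 → 17 → 50 → 25 → 29 → 85 → 89 → 145 → 42 → 20 → 4 → 16 → 37 → 58 → 89  (repeats 89)
happy: 391, 392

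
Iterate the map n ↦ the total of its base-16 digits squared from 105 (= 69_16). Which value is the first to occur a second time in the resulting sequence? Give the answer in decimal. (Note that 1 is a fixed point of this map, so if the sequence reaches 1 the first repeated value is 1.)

1

105 = (6,9)_16 → 6² + 9² = 117
117 = (7,5)_16 → 7² + 5² = 74
74 = (4,10)_16 → 4² + 10² = 116
116 = (7,4)_16 → 7² + 4² = 65
65 = (4,1)_16 → 4² + 1² = 17
17 = (1,1)_16 → 1² + 1² = 2
2 = (2)_16 → 2² = 4
4 = (4)_16 → 4² = 16
16 = (1,0)_16 → 1² + 0² = 1  — reached the fixed point 1.
1 → 1, so 1 is the first repeated value.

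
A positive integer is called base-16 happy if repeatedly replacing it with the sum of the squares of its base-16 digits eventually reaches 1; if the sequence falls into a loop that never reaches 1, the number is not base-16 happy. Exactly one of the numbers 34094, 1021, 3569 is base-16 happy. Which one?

34094

34094: 34094 → 289 → 6 → 36 → 20 → 17 → 2 → 4 → 16 → 1  — reaches 1 (base-16 happy)
1021: 1021 → 403 → 91 → 146 → 85 → 50 → 13 → 169 → 181 → 146  — repeats 146 (not base-16 happy)
3569: 3569 → 395 → 186 → 221 → 338 → 30 → 197 → 169 → 181 → 146 → 85 → 50 → 13 → 169  — repeats 169 (not base-16 happy)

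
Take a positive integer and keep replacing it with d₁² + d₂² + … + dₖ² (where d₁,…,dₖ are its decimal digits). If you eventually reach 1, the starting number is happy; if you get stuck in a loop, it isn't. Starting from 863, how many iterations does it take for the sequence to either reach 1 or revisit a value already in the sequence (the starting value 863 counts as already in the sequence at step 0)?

5

863 → 8² + 6² + 3² = 64 + 36 + 9 = 109
109 → 1² + 0² + 9² = 1 + 0 + 81 = 82
82 → 8² + 2² = 64 + 4 = 68
68 → 6² + 8² = 36 + 64 = 100
100 → 1² + 0² + 0² = 1 + 0 + 0 = 1  — reached 1.
That took 5 steps.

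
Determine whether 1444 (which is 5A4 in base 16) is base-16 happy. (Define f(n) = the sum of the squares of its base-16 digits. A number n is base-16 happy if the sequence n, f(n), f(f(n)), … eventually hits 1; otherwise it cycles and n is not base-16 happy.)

base-16 happy

1444 = (5,10,4)_16 → 5² + 10² + 4² = 141
141 = (8,13)_16 → 8² + 13² = 233
233 = (14,9)_16 → 14² + 9² = 277
277 = (1,1,5)_16 → 1² + 1² + 5² = 27
27 = (1,11)_16 → 1² + 11² = 122
122 = (7,10)_16 → 7² + 10² = 149
149 = (9,5)_16 → 9² + 5² = 106
106 = (6,10)_16 → 6² + 10² = 136
136 = (8,8)_16 → 8² + 8² = 128
128 = (8,0)_16 → 8² + 0² = 64
64 = (4,0)_16 → 4² + 0² = 16
16 = (1,0)_16 → 1² + 0² = 1  — reached 1.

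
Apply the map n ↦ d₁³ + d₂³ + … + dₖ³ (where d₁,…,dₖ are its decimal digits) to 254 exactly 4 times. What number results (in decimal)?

254 → 2³ + 5³ + 4³ = 197
197 → 1³ + 9³ + 7³ = 1073
1073 → 1³ + 0³ + 7³ + 3³ = 371
371 → 3³ + 7³ + 1³ = 371

371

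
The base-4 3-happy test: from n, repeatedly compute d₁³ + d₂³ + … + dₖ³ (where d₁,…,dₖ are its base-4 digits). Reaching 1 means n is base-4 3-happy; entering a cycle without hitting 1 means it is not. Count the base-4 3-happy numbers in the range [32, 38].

32: 32 → 8 → 8  (repeats 8)
33: 33 → 9 → 9  (repeats 9)
34: 34 → 16 → 1  (reaches 1)
35: 35 → 35  (repeats 35)
36: 36 → 9 → 9  (repeats 9)
37: 37 → 10 → 16 → 1  (reaches 1)
38: 38 → 17 → 2 → 8 → 8  (repeats 8)
base-4 3-happy: 34, 37

2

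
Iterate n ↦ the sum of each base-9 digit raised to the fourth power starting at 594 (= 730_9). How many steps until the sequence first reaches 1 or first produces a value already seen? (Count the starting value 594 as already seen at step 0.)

594 = (7,3,0)_9 → 7⁴ + 3⁴ + 0⁴ = 2401 + 81 + 0 = 2482
2482 = (3,3,5,7)_9 → 3⁴ + 3⁴ + 5⁴ + 7⁴ = 81 + 81 + 625 + 2401 = 3188
3188 = (4,3,3,2)_9 → 4⁴ + 3⁴ + 3⁴ + 2⁴ = 256 + 81 + 81 + 16 = 434
434 = (5,3,2)_9 → 5⁴ + 3⁴ + 2⁴ = 625 + 81 + 16 = 722
722 = (8,8,2)_9 → 8⁴ + 8⁴ + 2⁴ = 4096 + 4096 + 16 = 8208
8208 = (1,2,2,3,0)_9 → 1⁴ + 2⁴ + 2⁴ + 3⁴ + 0⁴ = 1 + 16 + 16 + 81 + 0 = 114
114 = (1,3,6)_9 → 1⁴ + 3⁴ + 6⁴ = 1 + 81 + 1296 = 1378
1378 = (1,8,0,1)_9 → 1⁴ + 8⁴ + 0⁴ + 1⁴ = 1 + 4096 + 0 + 1 = 4098
4098 = (5,5,5,3)_9 → 5⁴ + 5⁴ + 5⁴ + 3⁴ = 625 + 625 + 625 + 81 = 1956
1956 = (2,6,1,3)_9 → 2⁴ + 6⁴ + 1⁴ + 3⁴ = 16 + 1296 + 1 + 81 = 1394
1394 = (1,8,1,8)_9 → 1⁴ + 8⁴ + 1⁴ + 8⁴ = 1 + 4096 + 1 + 4096 = 8194
8194 = (1,2,2,1,4)_9 → 1⁴ + 2⁴ + 2⁴ + 1⁴ + 4⁴ = 1 + 16 + 16 + 1 + 256 = 290
290 = (3,5,2)_9 → 3⁴ + 5⁴ + 2⁴ = 81 + 625 + 16 = 722  — 722 repeats.
That took 13 steps.

13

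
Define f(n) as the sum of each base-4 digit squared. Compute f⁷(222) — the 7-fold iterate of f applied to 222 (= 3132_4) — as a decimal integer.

222 = (3,1,3,2)_4 → 3² + 1² + 3² + 2² = 23
23 = (1,1,3)_4 → 1² + 1² + 3² = 11
11 = (2,3)_4 → 2² + 3² = 13
13 = (3,1)_4 → 3² + 1² = 10
10 = (2,2)_4 → 2² + 2² = 8
8 = (2,0)_4 → 2² + 0² = 4
4 = (1,0)_4 → 1² + 0² = 1

1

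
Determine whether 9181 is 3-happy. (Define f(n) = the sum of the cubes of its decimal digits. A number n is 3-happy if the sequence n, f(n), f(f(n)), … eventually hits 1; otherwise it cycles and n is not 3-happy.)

3-happy

9181 → 9³ + 1³ + 8³ + 1³ = 1243
1243 → 1³ + 2³ + 4³ + 3³ = 100
100 → 1³ + 0³ + 0³ = 1  — reached 1.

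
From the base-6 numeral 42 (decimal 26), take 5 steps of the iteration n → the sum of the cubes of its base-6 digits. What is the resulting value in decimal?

128

26 = (4,2)_6 → 4³ + 2³ = 64 + 8 = 72
72 = (2,0,0)_6 → 2³ + 0³ + 0³ = 8 + 0 + 0 = 8
8 = (1,2)_6 → 1³ + 2³ = 1 + 8 = 9
9 = (1,3)_6 → 1³ + 3³ = 1 + 27 = 28
28 = (4,4)_6 → 4³ + 4³ = 64 + 64 = 128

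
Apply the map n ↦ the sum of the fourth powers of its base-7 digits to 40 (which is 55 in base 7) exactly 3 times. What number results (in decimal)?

1938

40 = (5,5)_7 → 5⁴ + 5⁴ = 625 + 625 = 1250
1250 = (3,4,3,4)_7 → 3⁴ + 4⁴ + 3⁴ + 4⁴ = 81 + 256 + 81 + 256 = 674
674 = (1,6,5,2)_7 → 1⁴ + 6⁴ + 5⁴ + 2⁴ = 1 + 1296 + 625 + 16 = 1938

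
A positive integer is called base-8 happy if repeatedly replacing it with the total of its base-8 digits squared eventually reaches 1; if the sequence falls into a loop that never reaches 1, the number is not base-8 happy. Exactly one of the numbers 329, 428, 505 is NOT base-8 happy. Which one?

505

329: 329 → 27 → 18 → 8 → 1  — reaches 1 (base-8 happy)
428: 428 → 77 → 27 → 18 → 8 → 1  — reaches 1 (base-8 happy)
505: 505 → 99 → 26 → 13 → 26  — repeats 26 (not base-8 happy)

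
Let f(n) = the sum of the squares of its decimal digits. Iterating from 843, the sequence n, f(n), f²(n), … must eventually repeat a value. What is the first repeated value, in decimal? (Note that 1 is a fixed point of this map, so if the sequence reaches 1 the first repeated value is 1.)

843 → 8² + 4² + 3² = 64 + 16 + 9 = 89
89 → 8² + 9² = 64 + 81 = 145
145 → 1² + 4² + 5² = 1 + 16 + 25 = 42
42 → 4² + 2² = 16 + 4 = 20
20 → 2² + 0² = 4 + 0 = 4
4 → 4² = 16
16 → 1² + 6² = 1 + 36 = 37
37 → 3² + 7² = 9 + 49 = 58
58 → 5² + 8² = 25 + 64 = 89  — 89 already appeared earlier.

89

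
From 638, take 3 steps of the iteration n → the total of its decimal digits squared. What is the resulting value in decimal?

638 → 6² + 3² + 8² = 109
109 → 1² + 0² + 9² = 82
82 → 8² + 2² = 68

68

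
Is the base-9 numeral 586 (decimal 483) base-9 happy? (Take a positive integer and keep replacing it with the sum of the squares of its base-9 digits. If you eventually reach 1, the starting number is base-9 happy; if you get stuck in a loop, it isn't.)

483 = (5,8,6)_9 → 5² + 8² + 6² = 125
125 = (1,4,8)_9 → 1² + 4² + 8² = 81
81 = (1,0,0)_9 → 1² + 0² + 0² = 1  — reached 1.

base-9 happy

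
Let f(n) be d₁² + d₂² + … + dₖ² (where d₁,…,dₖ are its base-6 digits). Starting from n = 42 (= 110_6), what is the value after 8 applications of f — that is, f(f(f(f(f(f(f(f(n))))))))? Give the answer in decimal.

42 = (1,1,0)_6 → 1² + 1² + 0² = 1 + 1 + 0 = 2
2 = (2)_6 → 2² = 4
4 = (4)_6 → 4² = 16
16 = (2,4)_6 → 2² + 4² = 4 + 16 = 20
20 = (3,2)_6 → 3² + 2² = 9 + 4 = 13
13 = (2,1)_6 → 2² + 1² = 4 + 1 = 5
5 = (5)_6 → 5² = 25
25 = (4,1)_6 → 4² + 1² = 16 + 1 = 17

17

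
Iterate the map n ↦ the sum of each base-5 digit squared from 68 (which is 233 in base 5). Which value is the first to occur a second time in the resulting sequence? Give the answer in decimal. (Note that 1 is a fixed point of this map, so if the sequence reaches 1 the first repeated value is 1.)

68 = (2,3,3)_5 → 2² + 3² + 3² = 4 + 9 + 9 = 22
22 = (4,2)_5 → 4² + 2² = 16 + 4 = 20
20 = (4,0)_5 → 4² + 0² = 16 + 0 = 16
16 = (3,1)_5 → 3² + 1² = 9 + 1 = 10
10 = (2,0)_5 → 2² + 0² = 4 + 0 = 4
4 = (4)_5 → 4² = 16  — 16 already appeared earlier.

16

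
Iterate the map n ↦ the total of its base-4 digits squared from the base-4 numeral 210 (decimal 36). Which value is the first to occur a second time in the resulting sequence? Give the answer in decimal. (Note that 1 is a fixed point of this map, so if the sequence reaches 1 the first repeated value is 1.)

36 = (2,1,0)_4 → 5
5 = (1,1)_4 → 2
2 = (2)_4 → 4
4 = (1,0)_4 → 1  — reached the fixed point 1.
1 → 1, so 1 is the first repeated value.

1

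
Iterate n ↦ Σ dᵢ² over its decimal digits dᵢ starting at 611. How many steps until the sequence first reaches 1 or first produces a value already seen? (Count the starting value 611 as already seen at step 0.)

611 → 6² + 1² + 1² = 38
38 → 3² + 8² = 73
73 → 7² + 3² = 58
58 → 5² + 8² = 89
89 → 8² + 9² = 145
145 → 1² + 4² + 5² = 42
42 → 4² + 2² = 20
20 → 2² + 0² = 4
4 → 4² = 16
16 → 1² + 6² = 37
37 → 3² + 7² = 58  — 58 repeats.
That took 11 steps.

11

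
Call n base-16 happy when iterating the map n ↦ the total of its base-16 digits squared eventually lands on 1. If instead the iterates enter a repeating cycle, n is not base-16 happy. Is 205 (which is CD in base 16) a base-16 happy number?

not base-16 happy

205 = (12,13)_16 → 12² + 13² = 313
313 = (1,3,9)_16 → 1² + 3² + 9² = 91
91 = (5,11)_16 → 5² + 11² = 146
146 = (9,2)_16 → 9² + 2² = 85
85 = (5,5)_16 → 5² + 5² = 50
50 = (3,2)_16 → 3² + 2² = 13
13 = (13)_16 → 13² = 169
169 = (10,9)_16 → 10² + 9² = 181
181 = (11,5)_16 → 11² + 5² = 146  — 146 already seen; the sequence cycles without reaching 1.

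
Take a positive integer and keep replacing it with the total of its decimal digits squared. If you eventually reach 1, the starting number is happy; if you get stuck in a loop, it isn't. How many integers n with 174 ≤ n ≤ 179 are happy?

174: 174 → 66 → 72 → 53 → 34 → 25 → 29 → 85 → 89 → 145 → 42 → 20 → 4 → 16 → 37 → 58 → 89  (repeats 89)
175: 175 → 75 → 74 → 65 → 61 → 37 → 58 → 89 → 145 → 42 → 20 → 4 → 16 → 37  (repeats 37)
176: 176 → 86 → 100 → 1  (reaches 1)
177: 177 → 99 → 162 → 41 → 17 → 50 → 25 → 29 → 85 → 89 → 145 → 42 → 20 → 4 → 16 → 37 → 58 → 89  (repeats 89)
178: 178 → 114 → 18 → 65 → 61 → 37 → 58 → 89 → 145 → 42 → 20 → 4 → 16 → 37  (repeats 37)
179: 179 → 131 → 11 → 2 → 4 → 16 → 37 → 58 → 89 → 145 → 42 → 20 → 4  (repeats 4)
happy: 176

1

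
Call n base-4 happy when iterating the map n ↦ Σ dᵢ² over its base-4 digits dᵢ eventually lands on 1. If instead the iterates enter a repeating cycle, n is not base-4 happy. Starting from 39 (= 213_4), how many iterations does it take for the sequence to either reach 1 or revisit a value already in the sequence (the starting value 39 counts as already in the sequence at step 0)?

39 = (2,1,3)_4 → 2² + 1² + 3² = 14
14 = (3,2)_4 → 3² + 2² = 13
13 = (3,1)_4 → 3² + 1² = 10
10 = (2,2)_4 → 2² + 2² = 8
8 = (2,0)_4 → 2² + 0² = 4
4 = (1,0)_4 → 1² + 0² = 1  — reached 1.
That took 6 steps.

6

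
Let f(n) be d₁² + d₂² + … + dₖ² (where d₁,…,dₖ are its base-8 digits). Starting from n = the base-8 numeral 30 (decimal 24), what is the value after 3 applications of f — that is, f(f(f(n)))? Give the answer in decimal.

4

24 = (3,0)_8 → 3² + 0² = 9 + 0 = 9
9 = (1,1)_8 → 1² + 1² = 1 + 1 = 2
2 = (2)_8 → 2² = 4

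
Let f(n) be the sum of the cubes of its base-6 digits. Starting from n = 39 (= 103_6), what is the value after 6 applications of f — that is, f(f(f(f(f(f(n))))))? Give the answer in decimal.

39 = (1,0,3)_6 → 28
28 = (4,4)_6 → 128
128 = (3,3,2)_6 → 62
62 = (1,4,2)_6 → 73
73 = (2,0,1)_6 → 9
9 = (1,3)_6 → 28

28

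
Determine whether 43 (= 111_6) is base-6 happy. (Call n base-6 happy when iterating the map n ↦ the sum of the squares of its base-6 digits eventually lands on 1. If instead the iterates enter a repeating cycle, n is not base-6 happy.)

43 = (1,1,1)_6 → 1² + 1² + 1² = 3
3 = (3)_6 → 3² = 9
9 = (1,3)_6 → 1² + 3² = 10
10 = (1,4)_6 → 1² + 4² = 17
17 = (2,5)_6 → 2² + 5² = 29
29 = (4,5)_6 → 4² + 5² = 41
41 = (1,0,5)_6 → 1² + 0² + 5² = 26
26 = (4,2)_6 → 4² + 2² = 20
20 = (3,2)_6 → 3² + 2² = 13
13 = (2,1)_6 → 2² + 1² = 5
5 = (5)_6 → 5² = 25
25 = (4,1)_6 → 4² + 1² = 17  — 17 already seen; the sequence cycles without reaching 1.

not base-6 happy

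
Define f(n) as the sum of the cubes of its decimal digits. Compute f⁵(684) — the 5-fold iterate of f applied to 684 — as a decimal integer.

684 → 6³ + 8³ + 4³ = 216 + 512 + 64 = 792
792 → 7³ + 9³ + 2³ = 343 + 729 + 8 = 1080
1080 → 1³ + 0³ + 8³ + 0³ = 1 + 0 + 512 + 0 = 513
513 → 5³ + 1³ + 3³ = 125 + 1 + 27 = 153
153 → 1³ + 5³ + 3³ = 1 + 125 + 27 = 153

153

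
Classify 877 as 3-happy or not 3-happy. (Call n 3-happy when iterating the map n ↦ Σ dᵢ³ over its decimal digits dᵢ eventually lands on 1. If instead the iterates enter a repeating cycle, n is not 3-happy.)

877 → 1198
1198 → 1243
1243 → 100
100 → 1  — reached 1.

3-happy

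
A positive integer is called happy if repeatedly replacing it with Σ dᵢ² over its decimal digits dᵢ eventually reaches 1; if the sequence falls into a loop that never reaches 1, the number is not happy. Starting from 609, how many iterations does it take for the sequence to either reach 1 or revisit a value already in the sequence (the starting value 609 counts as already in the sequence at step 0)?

13

609 → 6² + 0² + 9² = 117
117 → 1² + 1² + 7² = 51
51 → 5² + 1² = 26
26 → 2² + 6² = 40
40 → 4² + 0² = 16
16 → 1² + 6² = 37
37 → 3² + 7² = 58
58 → 5² + 8² = 89
89 → 8² + 9² = 145
145 → 1² + 4² + 5² = 42
42 → 4² + 2² = 20
20 → 2² + 0² = 4
4 → 4² = 16  — 16 repeats.
That took 13 steps.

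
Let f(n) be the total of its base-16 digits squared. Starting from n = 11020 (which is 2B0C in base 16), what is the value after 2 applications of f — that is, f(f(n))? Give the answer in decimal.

11020 = (2,11,0,12)_16 → 2² + 11² + 0² + 12² = 269
269 = (1,0,13)_16 → 1² + 0² + 13² = 170

170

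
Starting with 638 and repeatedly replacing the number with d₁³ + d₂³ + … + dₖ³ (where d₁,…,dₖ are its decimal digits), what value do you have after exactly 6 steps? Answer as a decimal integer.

92

638 → 755
755 → 593
593 → 881
881 → 1025
1025 → 134
134 → 92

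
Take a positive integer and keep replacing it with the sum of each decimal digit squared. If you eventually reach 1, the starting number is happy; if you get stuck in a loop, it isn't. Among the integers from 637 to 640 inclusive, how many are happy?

2

637: 637 → 94 → 97 → 130 → 10 → 1  — happy
638: 638 → 109 → 82 → 68 → 100 → 1  — happy
639: 639 → 126 → 41 → 17 → 50 → 25 → 29 → 85 → 89 → 145 → 42 → 20 → 4 → 16 → 37 → 58 → 89  — not happy
640: 640 → 52 → 29 → 85 → 89 → 145 → 42 → 20 → 4 → 16 → 37 → 58 → 89  — not happy
happy: 637, 638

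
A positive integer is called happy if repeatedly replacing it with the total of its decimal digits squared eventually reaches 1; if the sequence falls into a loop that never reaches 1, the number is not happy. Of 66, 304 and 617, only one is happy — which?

617

66: 66 → 72 → 53 → 34 → 25 → 29 → 85 → 89 → 145 → 42 → 20 → 4 → 16 → 37 → 58 → 89  — repeats 89 (not happy)
304: 304 → 25 → 29 → 85 → 89 → 145 → 42 → 20 → 4 → 16 → 37 → 58 → 89  — repeats 89 (not happy)
617: 617 → 86 → 100 → 1  — reaches 1 (happy)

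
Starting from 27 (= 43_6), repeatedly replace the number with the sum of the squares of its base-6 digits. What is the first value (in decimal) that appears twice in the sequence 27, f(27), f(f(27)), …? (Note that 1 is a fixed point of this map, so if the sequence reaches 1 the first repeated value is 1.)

27 = (4,3)_6 → 4² + 3² = 16 + 9 = 25
25 = (4,1)_6 → 4² + 1² = 16 + 1 = 17
17 = (2,5)_6 → 2² + 5² = 4 + 25 = 29
29 = (4,5)_6 → 4² + 5² = 16 + 25 = 41
41 = (1,0,5)_6 → 1² + 0² + 5² = 1 + 0 + 25 = 26
26 = (4,2)_6 → 4² + 2² = 16 + 4 = 20
20 = (3,2)_6 → 3² + 2² = 9 + 4 = 13
13 = (2,1)_6 → 2² + 1² = 4 + 1 = 5
5 = (5)_6 → 5² = 25  — 25 already appeared earlier.

25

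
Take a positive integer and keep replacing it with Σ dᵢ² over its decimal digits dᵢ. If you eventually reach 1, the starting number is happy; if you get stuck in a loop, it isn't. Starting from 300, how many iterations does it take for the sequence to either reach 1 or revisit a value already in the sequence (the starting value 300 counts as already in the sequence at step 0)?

300 → 3² + 0² + 0² = 9
9 → 9² = 81
81 → 8² + 1² = 65
65 → 6² + 5² = 61
61 → 6² + 1² = 37
37 → 3² + 7² = 58
58 → 5² + 8² = 89
89 → 8² + 9² = 145
145 → 1² + 4² + 5² = 42
42 → 4² + 2² = 20
20 → 2² + 0² = 4
4 → 4² = 16
16 → 1² + 6² = 37  — 37 repeats.
That took 13 steps.

13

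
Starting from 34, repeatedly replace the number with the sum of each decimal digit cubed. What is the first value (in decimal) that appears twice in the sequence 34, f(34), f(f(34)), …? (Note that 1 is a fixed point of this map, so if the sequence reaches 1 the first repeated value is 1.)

370

34 → 3³ + 4³ = 27 + 64 = 91
91 → 9³ + 1³ = 729 + 1 = 730
730 → 7³ + 3³ + 0³ = 343 + 27 + 0 = 370
370 → 3³ + 7³ + 0³ = 27 + 343 + 0 = 370  — 370 already appeared earlier.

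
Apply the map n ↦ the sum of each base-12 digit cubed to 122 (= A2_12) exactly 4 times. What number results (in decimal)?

1351

122 = (10,2)_12 → 1008
1008 = (7,0,0)_12 → 343
343 = (2,4,7)_12 → 415
415 = (2,10,7)_12 → 1351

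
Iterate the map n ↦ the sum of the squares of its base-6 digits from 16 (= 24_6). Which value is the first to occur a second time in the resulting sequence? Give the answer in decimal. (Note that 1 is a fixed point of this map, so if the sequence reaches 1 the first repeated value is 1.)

20

16 = (2,4)_6 → 2² + 4² = 4 + 16 = 20
20 = (3,2)_6 → 3² + 2² = 9 + 4 = 13
13 = (2,1)_6 → 2² + 1² = 4 + 1 = 5
5 = (5)_6 → 5² = 25
25 = (4,1)_6 → 4² + 1² = 16 + 1 = 17
17 = (2,5)_6 → 2² + 5² = 4 + 25 = 29
29 = (4,5)_6 → 4² + 5² = 16 + 25 = 41
41 = (1,0,5)_6 → 1² + 0² + 5² = 1 + 0 + 25 = 26
26 = (4,2)_6 → 4² + 2² = 16 + 4 = 20  — 20 already appeared earlier.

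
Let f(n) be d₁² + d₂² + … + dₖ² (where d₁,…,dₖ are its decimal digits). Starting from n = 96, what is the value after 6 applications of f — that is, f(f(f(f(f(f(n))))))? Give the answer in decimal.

96 → 9² + 6² = 117
117 → 1² + 1² + 7² = 51
51 → 5² + 1² = 26
26 → 2² + 6² = 40
40 → 4² + 0² = 16
16 → 1² + 6² = 37

37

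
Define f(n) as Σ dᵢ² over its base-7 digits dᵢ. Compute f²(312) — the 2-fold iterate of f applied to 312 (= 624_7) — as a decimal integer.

312 = (6,2,4)_7 → 6² + 2² + 4² = 36 + 4 + 16 = 56
56 = (1,1,0)_7 → 1² + 1² + 0² = 1 + 1 + 0 = 2

2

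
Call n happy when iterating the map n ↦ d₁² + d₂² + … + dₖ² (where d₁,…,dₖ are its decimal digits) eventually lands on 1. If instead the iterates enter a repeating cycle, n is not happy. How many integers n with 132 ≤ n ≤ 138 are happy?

1

132: 132 → 14 → 17 → 50 → 25 → 29 → 85 → 89 → 145 → 42 → 20 → 4 → 16 → 37 → 58 → 89  (repeats 89)
133: 133 → 19 → 82 → 68 → 100 → 1  (reaches 1)
134: 134 → 26 → 40 → 16 → 37 → 58 → 89 → 145 → 42 → 20 → 4 → 16  (repeats 16)
135: 135 → 35 → 34 → 25 → 29 → 85 → 89 → 145 → 42 → 20 → 4 → 16 → 37 → 58 → 89  (repeats 89)
136: 136 → 46 → 52 → 29 → 85 → 89 → 145 → 42 → 20 → 4 → 16 → 37 → 58 → 89  (repeats 89)
137: 137 → 59 → 106 → 37 → 58 → 89 → 145 → 42 → 20 → 4 → 16 → 37  (repeats 37)
138: 138 → 74 → 65 → 61 → 37 → 58 → 89 → 145 → 42 → 20 → 4 → 16 → 37  (repeats 37)
happy: 133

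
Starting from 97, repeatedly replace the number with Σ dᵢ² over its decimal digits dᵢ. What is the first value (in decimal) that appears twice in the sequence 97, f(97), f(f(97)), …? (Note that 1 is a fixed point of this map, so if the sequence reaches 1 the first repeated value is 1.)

97 → 9² + 7² = 130
130 → 1² + 3² + 0² = 10
10 → 1² + 0² = 1  — reached the fixed point 1.
1 → 1, so 1 is the first repeated value.

1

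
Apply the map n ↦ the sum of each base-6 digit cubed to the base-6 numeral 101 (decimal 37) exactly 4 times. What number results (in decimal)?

28

37 = (1,0,1)_6 → 2
2 = (2)_6 → 8
8 = (1,2)_6 → 9
9 = (1,3)_6 → 28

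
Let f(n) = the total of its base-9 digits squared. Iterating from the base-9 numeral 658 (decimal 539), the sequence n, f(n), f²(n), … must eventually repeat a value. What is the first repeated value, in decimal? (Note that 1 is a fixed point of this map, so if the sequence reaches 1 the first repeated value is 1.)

539 = (6,5,8)_9 → 6² + 5² + 8² = 125
125 = (1,4,8)_9 → 1² + 4² + 8² = 81
81 = (1,0,0)_9 → 1² + 0² + 0² = 1  — reached the fixed point 1.
1 → 1, so 1 is the first repeated value.

1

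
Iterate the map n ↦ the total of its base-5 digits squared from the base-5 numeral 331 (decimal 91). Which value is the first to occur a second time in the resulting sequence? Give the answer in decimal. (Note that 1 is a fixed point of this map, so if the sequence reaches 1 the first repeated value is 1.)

91 = (3,3,1)_5 → 3² + 3² + 1² = 9 + 9 + 1 = 19
19 = (3,4)_5 → 3² + 4² = 9 + 16 = 25
25 = (1,0,0)_5 → 1² + 0² + 0² = 1 + 0 + 0 = 1  — reached the fixed point 1.
1 → 1, so 1 is the first repeated value.

1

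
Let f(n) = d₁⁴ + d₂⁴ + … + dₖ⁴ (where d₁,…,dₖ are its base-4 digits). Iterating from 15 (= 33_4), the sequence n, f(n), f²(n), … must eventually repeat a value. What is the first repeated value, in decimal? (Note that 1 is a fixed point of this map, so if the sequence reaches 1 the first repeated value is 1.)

81

15 = (3,3)_4 → 162
162 = (2,2,0,2)_4 → 48
48 = (3,0,0)_4 → 81
81 = (1,1,0,1)_4 → 3
3 = (3)_4 → 81  — 81 already appeared earlier.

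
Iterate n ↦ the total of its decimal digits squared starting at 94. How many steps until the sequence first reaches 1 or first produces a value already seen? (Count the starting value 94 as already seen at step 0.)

4

94 → 9² + 4² = 97
97 → 9² + 7² = 130
130 → 1² + 3² + 0² = 10
10 → 1² + 0² = 1  — reached 1.
That took 4 steps.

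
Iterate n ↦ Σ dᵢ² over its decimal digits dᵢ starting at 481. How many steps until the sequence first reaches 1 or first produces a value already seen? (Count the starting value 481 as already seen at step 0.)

12

481 → 4² + 8² + 1² = 81
81 → 8² + 1² = 65
65 → 6² + 5² = 61
61 → 6² + 1² = 37
37 → 3² + 7² = 58
58 → 5² + 8² = 89
89 → 8² + 9² = 145
145 → 1² + 4² + 5² = 42
42 → 4² + 2² = 20
20 → 2² + 0² = 4
4 → 4² = 16
16 → 1² + 6² = 37  — 37 repeats.
That took 12 steps.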